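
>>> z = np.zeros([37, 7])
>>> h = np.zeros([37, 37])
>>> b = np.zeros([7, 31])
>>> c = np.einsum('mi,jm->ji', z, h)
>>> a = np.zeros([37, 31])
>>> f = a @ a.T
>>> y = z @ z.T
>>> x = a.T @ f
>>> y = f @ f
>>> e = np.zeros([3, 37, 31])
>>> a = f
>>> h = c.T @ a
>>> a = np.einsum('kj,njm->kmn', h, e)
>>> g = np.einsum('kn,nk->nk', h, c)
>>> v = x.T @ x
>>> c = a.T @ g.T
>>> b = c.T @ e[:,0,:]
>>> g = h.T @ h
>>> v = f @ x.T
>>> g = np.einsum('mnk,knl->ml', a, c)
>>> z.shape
(37, 7)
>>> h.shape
(7, 37)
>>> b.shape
(37, 31, 31)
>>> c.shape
(3, 31, 37)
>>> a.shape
(7, 31, 3)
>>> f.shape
(37, 37)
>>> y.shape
(37, 37)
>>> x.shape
(31, 37)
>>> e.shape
(3, 37, 31)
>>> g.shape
(7, 37)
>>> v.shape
(37, 31)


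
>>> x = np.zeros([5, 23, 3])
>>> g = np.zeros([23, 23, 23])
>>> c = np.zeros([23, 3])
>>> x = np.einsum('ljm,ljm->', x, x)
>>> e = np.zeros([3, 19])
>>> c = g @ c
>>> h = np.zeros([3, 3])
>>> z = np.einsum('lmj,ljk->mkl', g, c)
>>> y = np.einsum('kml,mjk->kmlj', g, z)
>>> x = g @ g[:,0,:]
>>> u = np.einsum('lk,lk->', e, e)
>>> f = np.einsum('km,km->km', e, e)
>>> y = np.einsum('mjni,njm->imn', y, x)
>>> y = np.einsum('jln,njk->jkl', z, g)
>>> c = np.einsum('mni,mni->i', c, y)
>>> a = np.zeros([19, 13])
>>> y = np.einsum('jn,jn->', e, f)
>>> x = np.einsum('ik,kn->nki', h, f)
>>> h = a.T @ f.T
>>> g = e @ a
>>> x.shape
(19, 3, 3)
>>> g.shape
(3, 13)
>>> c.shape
(3,)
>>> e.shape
(3, 19)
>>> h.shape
(13, 3)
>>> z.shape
(23, 3, 23)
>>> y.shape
()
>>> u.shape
()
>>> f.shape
(3, 19)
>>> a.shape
(19, 13)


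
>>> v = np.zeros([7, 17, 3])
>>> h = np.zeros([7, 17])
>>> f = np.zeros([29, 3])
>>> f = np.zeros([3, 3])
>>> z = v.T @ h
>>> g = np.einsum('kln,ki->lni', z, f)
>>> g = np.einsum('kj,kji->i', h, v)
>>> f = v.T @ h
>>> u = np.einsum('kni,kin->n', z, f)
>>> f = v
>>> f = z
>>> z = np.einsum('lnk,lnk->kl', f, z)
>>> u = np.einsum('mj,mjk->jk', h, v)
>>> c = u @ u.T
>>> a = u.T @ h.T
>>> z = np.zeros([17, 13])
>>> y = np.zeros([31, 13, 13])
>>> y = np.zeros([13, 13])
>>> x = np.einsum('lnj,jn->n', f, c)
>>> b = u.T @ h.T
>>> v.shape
(7, 17, 3)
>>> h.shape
(7, 17)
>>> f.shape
(3, 17, 17)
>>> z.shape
(17, 13)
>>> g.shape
(3,)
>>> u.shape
(17, 3)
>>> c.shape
(17, 17)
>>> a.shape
(3, 7)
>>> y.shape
(13, 13)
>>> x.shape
(17,)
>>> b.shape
(3, 7)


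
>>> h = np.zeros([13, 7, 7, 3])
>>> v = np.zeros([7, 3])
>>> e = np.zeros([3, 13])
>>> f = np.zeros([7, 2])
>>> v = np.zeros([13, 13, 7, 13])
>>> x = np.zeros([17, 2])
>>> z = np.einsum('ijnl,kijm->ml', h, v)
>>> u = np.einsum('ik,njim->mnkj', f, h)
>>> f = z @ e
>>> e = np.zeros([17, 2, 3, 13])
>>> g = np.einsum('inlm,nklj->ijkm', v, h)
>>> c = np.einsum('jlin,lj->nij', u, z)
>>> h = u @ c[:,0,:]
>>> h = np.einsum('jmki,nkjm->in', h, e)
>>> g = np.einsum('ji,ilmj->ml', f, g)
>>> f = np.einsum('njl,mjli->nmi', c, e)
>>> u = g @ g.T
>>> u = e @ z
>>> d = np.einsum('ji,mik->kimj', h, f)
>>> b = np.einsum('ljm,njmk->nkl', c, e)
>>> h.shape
(3, 17)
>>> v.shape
(13, 13, 7, 13)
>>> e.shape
(17, 2, 3, 13)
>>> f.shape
(7, 17, 13)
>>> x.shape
(17, 2)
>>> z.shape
(13, 3)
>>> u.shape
(17, 2, 3, 3)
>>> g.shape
(7, 3)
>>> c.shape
(7, 2, 3)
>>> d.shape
(13, 17, 7, 3)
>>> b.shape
(17, 13, 7)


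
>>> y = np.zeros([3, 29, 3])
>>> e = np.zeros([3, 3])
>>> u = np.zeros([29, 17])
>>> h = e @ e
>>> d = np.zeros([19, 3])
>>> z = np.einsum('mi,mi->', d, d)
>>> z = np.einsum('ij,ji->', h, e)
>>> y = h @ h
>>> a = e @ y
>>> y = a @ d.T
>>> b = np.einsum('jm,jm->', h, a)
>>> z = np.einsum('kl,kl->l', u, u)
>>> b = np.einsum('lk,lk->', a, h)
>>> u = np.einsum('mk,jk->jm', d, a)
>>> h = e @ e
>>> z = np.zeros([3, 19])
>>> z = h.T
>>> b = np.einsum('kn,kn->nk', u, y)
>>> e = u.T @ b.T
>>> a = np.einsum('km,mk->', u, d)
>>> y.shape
(3, 19)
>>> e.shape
(19, 19)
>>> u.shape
(3, 19)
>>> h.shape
(3, 3)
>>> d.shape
(19, 3)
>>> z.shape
(3, 3)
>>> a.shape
()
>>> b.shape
(19, 3)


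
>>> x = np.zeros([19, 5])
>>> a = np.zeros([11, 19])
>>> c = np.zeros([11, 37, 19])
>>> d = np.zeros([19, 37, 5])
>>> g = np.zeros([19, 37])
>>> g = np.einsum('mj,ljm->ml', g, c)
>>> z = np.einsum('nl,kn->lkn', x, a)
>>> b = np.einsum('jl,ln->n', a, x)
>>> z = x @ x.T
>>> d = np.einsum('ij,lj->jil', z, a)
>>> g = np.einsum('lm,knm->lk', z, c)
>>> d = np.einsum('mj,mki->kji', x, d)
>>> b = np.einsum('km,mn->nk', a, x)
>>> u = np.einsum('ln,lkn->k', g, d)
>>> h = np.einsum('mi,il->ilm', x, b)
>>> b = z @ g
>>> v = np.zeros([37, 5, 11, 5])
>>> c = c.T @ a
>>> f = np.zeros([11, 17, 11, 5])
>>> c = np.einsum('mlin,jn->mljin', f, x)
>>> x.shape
(19, 5)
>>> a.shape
(11, 19)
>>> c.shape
(11, 17, 19, 11, 5)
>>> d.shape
(19, 5, 11)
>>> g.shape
(19, 11)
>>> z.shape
(19, 19)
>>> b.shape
(19, 11)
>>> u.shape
(5,)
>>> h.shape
(5, 11, 19)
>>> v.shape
(37, 5, 11, 5)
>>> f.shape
(11, 17, 11, 5)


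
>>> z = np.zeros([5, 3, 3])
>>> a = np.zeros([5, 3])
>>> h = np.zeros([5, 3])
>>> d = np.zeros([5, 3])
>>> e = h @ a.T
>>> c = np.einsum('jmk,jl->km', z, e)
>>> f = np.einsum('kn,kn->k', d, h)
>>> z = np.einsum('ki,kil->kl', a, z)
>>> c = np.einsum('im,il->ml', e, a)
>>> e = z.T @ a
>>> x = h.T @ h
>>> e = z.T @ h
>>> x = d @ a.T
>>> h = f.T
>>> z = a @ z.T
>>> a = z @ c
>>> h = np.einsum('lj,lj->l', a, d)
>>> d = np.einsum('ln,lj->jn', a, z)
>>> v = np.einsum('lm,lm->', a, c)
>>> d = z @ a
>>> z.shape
(5, 5)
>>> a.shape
(5, 3)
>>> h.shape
(5,)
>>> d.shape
(5, 3)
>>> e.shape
(3, 3)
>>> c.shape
(5, 3)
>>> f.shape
(5,)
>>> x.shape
(5, 5)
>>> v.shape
()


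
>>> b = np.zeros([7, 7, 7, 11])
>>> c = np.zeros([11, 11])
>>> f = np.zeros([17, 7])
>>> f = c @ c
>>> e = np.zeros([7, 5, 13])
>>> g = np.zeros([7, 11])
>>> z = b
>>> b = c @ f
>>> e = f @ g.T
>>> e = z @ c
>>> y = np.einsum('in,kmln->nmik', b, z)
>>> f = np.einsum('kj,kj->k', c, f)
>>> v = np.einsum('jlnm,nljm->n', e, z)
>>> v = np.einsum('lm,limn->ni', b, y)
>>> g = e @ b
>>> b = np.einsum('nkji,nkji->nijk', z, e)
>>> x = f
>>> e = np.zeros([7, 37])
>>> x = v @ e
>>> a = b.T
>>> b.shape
(7, 11, 7, 7)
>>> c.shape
(11, 11)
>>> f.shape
(11,)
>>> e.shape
(7, 37)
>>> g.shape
(7, 7, 7, 11)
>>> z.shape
(7, 7, 7, 11)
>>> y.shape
(11, 7, 11, 7)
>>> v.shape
(7, 7)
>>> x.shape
(7, 37)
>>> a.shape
(7, 7, 11, 7)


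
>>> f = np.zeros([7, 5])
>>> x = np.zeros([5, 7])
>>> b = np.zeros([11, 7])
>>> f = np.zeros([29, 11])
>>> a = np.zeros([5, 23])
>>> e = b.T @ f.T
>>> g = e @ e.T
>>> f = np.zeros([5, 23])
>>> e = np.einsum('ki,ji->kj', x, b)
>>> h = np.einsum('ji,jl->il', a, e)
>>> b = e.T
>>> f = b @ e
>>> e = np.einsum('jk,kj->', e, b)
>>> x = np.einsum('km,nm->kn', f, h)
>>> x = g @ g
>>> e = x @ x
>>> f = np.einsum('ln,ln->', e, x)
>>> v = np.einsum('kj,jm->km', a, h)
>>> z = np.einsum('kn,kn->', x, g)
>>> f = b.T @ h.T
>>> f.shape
(5, 23)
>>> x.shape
(7, 7)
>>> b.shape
(11, 5)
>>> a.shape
(5, 23)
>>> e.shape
(7, 7)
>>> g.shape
(7, 7)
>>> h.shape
(23, 11)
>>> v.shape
(5, 11)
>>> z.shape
()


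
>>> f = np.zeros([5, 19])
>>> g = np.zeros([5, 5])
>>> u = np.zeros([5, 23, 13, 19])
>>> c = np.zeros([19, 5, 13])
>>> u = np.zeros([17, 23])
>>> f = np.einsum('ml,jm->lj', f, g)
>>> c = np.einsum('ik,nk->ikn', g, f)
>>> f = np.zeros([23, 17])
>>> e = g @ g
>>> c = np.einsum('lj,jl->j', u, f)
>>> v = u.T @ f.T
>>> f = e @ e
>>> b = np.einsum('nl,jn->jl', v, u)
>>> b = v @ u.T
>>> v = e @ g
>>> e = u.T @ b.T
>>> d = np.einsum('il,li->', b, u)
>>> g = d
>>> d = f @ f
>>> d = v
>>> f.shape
(5, 5)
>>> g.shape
()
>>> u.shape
(17, 23)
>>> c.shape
(23,)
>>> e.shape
(23, 23)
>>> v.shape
(5, 5)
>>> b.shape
(23, 17)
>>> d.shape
(5, 5)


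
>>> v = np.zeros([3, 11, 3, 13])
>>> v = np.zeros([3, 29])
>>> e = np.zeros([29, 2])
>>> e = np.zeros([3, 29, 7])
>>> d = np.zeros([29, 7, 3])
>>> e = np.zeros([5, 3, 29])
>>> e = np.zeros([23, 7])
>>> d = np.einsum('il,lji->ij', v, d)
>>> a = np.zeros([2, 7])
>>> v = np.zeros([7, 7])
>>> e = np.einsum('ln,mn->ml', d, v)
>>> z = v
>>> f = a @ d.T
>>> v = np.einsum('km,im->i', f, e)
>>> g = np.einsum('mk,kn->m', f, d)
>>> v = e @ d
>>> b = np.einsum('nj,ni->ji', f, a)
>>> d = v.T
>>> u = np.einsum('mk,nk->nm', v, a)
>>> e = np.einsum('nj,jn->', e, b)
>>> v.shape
(7, 7)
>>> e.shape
()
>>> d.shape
(7, 7)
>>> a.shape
(2, 7)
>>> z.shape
(7, 7)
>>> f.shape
(2, 3)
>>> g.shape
(2,)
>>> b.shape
(3, 7)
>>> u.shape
(2, 7)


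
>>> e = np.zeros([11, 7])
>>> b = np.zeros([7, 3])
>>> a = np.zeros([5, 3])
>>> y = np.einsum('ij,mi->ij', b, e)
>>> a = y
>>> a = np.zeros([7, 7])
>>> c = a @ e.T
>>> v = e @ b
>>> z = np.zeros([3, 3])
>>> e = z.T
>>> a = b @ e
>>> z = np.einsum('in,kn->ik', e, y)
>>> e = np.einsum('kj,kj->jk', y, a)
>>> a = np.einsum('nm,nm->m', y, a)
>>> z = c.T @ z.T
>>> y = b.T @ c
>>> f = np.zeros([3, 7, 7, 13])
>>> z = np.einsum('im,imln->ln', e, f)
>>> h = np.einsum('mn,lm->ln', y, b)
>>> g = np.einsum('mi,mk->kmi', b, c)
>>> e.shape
(3, 7)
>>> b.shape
(7, 3)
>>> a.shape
(3,)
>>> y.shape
(3, 11)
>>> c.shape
(7, 11)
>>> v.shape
(11, 3)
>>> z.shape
(7, 13)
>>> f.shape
(3, 7, 7, 13)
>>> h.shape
(7, 11)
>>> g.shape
(11, 7, 3)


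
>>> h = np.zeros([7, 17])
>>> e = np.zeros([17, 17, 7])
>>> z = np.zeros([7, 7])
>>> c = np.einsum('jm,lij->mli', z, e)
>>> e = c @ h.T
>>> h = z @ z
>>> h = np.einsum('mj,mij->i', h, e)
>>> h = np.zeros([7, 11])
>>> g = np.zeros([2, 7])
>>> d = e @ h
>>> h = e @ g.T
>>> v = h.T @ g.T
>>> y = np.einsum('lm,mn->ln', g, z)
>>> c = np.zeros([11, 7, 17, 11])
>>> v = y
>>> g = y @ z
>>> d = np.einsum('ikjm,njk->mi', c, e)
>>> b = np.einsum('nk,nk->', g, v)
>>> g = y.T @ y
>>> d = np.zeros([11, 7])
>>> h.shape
(7, 17, 2)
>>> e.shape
(7, 17, 7)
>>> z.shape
(7, 7)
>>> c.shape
(11, 7, 17, 11)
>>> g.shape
(7, 7)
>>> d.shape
(11, 7)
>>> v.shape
(2, 7)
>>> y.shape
(2, 7)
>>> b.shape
()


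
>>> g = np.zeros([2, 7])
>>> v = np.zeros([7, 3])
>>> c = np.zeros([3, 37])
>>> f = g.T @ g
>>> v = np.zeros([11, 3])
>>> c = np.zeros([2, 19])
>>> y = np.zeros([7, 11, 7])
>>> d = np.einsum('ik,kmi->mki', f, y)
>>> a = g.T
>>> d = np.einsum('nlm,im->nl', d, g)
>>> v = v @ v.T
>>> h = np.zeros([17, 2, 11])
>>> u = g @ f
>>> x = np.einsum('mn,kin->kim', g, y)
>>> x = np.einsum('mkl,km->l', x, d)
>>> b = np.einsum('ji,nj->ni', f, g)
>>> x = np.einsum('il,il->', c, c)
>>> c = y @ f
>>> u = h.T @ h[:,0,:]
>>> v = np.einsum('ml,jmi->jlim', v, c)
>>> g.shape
(2, 7)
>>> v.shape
(7, 11, 7, 11)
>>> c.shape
(7, 11, 7)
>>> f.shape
(7, 7)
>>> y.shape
(7, 11, 7)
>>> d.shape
(11, 7)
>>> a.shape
(7, 2)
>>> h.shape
(17, 2, 11)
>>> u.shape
(11, 2, 11)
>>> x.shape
()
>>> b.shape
(2, 7)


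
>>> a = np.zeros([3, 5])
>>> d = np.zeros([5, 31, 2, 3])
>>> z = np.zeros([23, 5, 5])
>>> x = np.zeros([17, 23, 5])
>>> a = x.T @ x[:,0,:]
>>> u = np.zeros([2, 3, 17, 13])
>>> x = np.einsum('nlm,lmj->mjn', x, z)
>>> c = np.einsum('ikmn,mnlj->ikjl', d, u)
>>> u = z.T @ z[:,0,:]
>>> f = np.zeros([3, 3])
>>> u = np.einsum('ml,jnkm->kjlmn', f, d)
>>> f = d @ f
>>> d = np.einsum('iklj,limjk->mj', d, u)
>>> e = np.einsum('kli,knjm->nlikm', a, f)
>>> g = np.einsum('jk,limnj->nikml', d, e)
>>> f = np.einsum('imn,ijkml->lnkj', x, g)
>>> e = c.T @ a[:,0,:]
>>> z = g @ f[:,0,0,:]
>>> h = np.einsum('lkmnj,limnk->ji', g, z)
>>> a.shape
(5, 23, 5)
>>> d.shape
(3, 3)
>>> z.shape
(5, 23, 3, 5, 23)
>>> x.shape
(5, 5, 17)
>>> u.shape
(2, 5, 3, 3, 31)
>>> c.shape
(5, 31, 13, 17)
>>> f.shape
(31, 17, 3, 23)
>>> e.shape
(17, 13, 31, 5)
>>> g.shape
(5, 23, 3, 5, 31)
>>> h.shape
(31, 23)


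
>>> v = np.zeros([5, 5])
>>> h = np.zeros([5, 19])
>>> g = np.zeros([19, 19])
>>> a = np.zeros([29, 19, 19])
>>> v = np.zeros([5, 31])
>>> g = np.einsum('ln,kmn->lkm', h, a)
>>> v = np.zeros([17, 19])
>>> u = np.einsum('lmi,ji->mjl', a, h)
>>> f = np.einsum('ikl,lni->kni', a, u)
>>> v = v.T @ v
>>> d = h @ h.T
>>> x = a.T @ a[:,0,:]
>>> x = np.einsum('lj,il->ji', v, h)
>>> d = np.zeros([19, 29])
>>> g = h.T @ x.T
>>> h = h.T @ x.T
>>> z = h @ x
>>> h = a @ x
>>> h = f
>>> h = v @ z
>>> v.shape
(19, 19)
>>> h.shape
(19, 5)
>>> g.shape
(19, 19)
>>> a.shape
(29, 19, 19)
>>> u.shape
(19, 5, 29)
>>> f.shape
(19, 5, 29)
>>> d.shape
(19, 29)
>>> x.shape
(19, 5)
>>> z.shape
(19, 5)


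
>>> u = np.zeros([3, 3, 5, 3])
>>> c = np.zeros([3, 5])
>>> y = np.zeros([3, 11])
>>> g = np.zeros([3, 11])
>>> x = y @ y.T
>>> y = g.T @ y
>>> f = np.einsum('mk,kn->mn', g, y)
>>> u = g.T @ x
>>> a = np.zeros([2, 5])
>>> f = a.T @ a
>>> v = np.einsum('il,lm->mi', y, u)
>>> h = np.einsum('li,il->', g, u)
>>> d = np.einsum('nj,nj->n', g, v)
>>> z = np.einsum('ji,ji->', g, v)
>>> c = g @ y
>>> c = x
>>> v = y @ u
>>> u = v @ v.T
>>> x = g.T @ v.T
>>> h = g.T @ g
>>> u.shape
(11, 11)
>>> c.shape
(3, 3)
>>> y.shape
(11, 11)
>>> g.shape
(3, 11)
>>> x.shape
(11, 11)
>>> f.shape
(5, 5)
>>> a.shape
(2, 5)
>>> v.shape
(11, 3)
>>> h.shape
(11, 11)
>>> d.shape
(3,)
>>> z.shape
()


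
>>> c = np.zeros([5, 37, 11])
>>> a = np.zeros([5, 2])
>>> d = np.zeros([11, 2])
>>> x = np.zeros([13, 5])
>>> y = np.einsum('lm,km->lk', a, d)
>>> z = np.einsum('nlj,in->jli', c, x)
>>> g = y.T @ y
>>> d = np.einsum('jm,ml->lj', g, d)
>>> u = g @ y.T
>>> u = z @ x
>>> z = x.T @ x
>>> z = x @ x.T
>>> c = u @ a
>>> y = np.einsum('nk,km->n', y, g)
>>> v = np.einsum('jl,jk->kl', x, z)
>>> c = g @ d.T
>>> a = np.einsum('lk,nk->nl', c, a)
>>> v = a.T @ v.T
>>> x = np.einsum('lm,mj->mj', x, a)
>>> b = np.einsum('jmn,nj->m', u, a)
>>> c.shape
(11, 2)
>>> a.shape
(5, 11)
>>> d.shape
(2, 11)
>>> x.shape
(5, 11)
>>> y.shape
(5,)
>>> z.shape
(13, 13)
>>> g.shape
(11, 11)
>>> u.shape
(11, 37, 5)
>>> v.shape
(11, 13)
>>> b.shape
(37,)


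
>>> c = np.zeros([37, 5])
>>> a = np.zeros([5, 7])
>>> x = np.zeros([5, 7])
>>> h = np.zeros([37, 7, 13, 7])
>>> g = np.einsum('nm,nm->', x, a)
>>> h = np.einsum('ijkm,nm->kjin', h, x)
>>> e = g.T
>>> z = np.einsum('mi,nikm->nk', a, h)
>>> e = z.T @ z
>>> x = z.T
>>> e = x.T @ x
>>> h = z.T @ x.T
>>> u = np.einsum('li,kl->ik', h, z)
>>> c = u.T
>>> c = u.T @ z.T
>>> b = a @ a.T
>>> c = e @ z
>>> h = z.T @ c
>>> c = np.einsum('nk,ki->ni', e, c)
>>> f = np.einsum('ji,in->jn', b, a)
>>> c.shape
(13, 37)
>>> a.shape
(5, 7)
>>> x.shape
(37, 13)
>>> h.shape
(37, 37)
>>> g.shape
()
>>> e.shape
(13, 13)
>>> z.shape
(13, 37)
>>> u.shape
(37, 13)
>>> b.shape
(5, 5)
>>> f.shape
(5, 7)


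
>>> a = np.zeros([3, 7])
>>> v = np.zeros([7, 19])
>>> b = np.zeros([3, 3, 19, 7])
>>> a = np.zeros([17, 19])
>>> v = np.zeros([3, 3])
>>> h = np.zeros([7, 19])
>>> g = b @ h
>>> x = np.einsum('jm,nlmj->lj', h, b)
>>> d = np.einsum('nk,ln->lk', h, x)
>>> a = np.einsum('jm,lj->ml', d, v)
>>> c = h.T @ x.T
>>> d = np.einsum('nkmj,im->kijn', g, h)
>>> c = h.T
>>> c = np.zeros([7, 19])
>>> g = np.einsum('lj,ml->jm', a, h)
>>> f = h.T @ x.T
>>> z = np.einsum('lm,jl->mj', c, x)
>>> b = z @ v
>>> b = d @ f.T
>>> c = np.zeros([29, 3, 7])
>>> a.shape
(19, 3)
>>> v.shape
(3, 3)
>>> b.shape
(3, 7, 19, 19)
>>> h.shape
(7, 19)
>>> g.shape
(3, 7)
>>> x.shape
(3, 7)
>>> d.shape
(3, 7, 19, 3)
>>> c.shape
(29, 3, 7)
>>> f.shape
(19, 3)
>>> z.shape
(19, 3)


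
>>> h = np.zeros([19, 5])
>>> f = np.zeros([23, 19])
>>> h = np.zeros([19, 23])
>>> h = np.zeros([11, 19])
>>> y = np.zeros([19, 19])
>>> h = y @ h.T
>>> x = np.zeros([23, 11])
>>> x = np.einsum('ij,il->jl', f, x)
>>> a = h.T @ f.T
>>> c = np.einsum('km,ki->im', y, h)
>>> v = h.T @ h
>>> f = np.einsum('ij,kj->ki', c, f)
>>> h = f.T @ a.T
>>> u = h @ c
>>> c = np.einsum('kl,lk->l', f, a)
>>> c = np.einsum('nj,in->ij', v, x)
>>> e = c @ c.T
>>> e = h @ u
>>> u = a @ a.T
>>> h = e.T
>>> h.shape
(19, 11)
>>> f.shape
(23, 11)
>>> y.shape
(19, 19)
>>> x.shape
(19, 11)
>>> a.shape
(11, 23)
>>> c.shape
(19, 11)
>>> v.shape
(11, 11)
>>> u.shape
(11, 11)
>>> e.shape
(11, 19)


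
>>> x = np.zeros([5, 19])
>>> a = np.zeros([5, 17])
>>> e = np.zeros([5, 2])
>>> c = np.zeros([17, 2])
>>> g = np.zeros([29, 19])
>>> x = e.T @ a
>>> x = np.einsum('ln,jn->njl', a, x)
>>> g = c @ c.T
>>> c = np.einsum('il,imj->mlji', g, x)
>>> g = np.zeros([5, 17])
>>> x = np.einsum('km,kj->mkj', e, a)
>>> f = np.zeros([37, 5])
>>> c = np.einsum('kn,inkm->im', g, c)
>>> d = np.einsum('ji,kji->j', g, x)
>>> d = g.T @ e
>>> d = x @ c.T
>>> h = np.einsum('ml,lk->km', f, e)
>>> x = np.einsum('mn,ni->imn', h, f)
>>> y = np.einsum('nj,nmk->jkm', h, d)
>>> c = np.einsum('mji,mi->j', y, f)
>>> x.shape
(5, 2, 37)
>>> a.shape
(5, 17)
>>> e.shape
(5, 2)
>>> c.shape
(2,)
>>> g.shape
(5, 17)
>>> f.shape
(37, 5)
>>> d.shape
(2, 5, 2)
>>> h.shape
(2, 37)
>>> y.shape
(37, 2, 5)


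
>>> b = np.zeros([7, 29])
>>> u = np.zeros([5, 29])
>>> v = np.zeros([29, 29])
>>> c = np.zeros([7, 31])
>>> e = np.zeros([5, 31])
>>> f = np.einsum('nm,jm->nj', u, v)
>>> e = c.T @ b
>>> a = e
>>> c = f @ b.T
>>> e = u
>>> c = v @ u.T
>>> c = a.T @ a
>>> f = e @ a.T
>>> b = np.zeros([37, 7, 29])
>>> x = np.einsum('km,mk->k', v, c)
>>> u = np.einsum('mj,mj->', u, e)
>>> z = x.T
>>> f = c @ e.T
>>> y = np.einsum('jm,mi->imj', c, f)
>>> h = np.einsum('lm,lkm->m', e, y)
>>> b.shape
(37, 7, 29)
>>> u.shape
()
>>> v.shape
(29, 29)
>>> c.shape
(29, 29)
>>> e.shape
(5, 29)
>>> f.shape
(29, 5)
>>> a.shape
(31, 29)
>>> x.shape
(29,)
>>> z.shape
(29,)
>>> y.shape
(5, 29, 29)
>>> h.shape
(29,)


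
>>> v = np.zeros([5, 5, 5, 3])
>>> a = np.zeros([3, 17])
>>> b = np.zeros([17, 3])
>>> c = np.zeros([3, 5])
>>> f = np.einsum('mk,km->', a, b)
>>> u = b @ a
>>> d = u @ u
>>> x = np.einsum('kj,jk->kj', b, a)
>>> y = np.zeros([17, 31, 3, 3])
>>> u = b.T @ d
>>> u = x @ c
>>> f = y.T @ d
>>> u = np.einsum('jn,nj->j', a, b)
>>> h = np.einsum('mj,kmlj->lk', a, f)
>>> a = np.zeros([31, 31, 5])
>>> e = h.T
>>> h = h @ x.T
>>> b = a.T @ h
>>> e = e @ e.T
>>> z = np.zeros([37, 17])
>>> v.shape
(5, 5, 5, 3)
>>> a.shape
(31, 31, 5)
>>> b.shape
(5, 31, 17)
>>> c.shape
(3, 5)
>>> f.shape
(3, 3, 31, 17)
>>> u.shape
(3,)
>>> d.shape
(17, 17)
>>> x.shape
(17, 3)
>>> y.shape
(17, 31, 3, 3)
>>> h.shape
(31, 17)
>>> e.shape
(3, 3)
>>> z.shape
(37, 17)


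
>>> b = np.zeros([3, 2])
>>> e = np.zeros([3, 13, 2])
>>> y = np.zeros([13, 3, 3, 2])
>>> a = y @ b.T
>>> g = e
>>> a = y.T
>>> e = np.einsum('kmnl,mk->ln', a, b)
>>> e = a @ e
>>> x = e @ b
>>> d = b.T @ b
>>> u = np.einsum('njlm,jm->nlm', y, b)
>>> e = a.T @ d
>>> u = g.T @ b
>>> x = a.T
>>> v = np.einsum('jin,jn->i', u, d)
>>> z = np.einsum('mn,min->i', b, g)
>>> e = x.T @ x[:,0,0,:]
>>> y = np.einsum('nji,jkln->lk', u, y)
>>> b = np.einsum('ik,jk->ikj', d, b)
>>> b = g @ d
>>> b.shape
(3, 13, 2)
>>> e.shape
(2, 3, 3, 2)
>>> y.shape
(3, 3)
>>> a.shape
(2, 3, 3, 13)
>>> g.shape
(3, 13, 2)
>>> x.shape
(13, 3, 3, 2)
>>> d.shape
(2, 2)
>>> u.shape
(2, 13, 2)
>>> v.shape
(13,)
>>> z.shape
(13,)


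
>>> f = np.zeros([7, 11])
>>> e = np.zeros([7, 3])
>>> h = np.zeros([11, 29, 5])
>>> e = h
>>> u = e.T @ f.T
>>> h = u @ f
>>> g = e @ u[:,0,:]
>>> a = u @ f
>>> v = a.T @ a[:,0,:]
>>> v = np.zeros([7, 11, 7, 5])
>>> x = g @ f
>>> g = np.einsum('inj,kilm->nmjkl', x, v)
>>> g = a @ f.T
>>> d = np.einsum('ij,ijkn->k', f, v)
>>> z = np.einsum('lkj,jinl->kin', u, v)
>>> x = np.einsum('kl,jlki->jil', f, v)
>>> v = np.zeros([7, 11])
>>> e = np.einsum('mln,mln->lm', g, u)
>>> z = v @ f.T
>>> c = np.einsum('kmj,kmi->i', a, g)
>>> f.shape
(7, 11)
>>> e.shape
(29, 5)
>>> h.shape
(5, 29, 11)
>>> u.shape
(5, 29, 7)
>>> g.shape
(5, 29, 7)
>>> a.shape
(5, 29, 11)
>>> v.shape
(7, 11)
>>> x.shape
(7, 5, 11)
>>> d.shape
(7,)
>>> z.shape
(7, 7)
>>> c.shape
(7,)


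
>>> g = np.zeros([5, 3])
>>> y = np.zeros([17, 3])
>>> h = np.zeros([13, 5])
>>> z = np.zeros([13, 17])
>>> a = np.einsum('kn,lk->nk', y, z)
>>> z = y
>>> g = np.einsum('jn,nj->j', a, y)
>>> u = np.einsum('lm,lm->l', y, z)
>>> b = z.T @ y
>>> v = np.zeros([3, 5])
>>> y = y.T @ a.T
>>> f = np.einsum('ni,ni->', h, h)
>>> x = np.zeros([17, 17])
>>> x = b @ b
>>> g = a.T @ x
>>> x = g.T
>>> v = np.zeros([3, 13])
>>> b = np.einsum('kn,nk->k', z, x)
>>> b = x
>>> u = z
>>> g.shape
(17, 3)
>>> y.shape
(3, 3)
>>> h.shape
(13, 5)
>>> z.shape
(17, 3)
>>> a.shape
(3, 17)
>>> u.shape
(17, 3)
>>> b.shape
(3, 17)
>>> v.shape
(3, 13)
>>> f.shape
()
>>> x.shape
(3, 17)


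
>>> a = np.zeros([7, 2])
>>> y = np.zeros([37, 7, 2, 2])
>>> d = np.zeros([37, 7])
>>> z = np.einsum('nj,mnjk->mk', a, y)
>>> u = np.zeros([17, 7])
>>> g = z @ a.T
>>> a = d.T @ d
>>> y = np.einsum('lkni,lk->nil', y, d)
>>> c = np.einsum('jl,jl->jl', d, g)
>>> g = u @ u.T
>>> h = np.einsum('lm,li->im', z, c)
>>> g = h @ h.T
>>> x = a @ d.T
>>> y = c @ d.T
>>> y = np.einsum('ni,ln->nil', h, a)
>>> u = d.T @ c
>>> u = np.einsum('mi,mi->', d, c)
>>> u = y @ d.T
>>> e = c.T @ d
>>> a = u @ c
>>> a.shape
(7, 2, 7)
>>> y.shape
(7, 2, 7)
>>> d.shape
(37, 7)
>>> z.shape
(37, 2)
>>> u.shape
(7, 2, 37)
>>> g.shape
(7, 7)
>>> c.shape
(37, 7)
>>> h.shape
(7, 2)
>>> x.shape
(7, 37)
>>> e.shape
(7, 7)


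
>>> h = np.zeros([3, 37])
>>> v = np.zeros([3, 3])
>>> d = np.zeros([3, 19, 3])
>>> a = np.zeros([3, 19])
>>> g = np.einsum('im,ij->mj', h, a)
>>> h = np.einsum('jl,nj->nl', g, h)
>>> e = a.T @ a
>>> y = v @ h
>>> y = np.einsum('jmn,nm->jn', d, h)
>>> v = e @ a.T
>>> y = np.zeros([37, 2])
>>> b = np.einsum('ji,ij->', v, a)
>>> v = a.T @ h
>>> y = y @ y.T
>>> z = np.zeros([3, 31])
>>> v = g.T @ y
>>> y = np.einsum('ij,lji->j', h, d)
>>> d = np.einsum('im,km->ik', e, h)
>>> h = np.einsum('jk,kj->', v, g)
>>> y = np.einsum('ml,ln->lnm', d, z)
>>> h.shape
()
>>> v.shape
(19, 37)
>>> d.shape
(19, 3)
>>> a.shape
(3, 19)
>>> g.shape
(37, 19)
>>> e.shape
(19, 19)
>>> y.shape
(3, 31, 19)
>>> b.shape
()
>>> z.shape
(3, 31)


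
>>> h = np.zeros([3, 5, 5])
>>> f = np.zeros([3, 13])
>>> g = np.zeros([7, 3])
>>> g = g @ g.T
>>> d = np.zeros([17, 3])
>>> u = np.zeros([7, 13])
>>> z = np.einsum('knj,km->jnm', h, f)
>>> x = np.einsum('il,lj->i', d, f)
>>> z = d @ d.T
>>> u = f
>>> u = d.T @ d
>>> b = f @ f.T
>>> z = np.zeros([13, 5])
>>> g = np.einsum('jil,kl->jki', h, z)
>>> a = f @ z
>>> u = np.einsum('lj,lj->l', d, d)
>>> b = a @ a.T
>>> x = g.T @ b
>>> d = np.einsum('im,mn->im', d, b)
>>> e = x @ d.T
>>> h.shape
(3, 5, 5)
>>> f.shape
(3, 13)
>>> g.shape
(3, 13, 5)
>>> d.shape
(17, 3)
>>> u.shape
(17,)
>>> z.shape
(13, 5)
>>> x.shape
(5, 13, 3)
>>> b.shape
(3, 3)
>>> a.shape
(3, 5)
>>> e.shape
(5, 13, 17)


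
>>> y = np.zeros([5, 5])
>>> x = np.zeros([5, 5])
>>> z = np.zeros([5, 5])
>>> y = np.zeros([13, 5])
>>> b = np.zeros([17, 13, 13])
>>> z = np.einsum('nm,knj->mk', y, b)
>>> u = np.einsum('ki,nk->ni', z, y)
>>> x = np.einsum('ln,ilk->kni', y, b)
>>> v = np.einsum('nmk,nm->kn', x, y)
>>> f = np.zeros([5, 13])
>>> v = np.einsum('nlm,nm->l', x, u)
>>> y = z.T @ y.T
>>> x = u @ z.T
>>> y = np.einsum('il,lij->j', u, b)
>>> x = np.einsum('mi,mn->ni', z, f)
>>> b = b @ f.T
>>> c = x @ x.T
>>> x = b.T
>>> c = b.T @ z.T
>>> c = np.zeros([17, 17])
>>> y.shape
(13,)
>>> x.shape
(5, 13, 17)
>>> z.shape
(5, 17)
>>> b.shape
(17, 13, 5)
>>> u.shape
(13, 17)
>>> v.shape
(5,)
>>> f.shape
(5, 13)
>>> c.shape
(17, 17)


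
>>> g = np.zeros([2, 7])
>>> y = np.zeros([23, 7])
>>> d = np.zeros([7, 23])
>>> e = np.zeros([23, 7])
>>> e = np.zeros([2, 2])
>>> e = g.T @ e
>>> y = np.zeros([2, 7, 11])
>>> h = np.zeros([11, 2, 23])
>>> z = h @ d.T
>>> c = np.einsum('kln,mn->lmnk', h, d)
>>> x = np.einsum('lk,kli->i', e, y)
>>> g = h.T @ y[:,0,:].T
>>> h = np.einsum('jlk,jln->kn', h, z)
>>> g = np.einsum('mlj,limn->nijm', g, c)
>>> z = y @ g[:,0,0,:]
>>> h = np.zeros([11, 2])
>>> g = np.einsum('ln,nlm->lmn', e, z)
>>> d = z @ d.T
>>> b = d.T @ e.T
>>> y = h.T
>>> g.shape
(7, 23, 2)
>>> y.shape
(2, 11)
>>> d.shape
(2, 7, 7)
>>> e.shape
(7, 2)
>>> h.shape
(11, 2)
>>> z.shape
(2, 7, 23)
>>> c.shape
(2, 7, 23, 11)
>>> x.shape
(11,)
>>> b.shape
(7, 7, 7)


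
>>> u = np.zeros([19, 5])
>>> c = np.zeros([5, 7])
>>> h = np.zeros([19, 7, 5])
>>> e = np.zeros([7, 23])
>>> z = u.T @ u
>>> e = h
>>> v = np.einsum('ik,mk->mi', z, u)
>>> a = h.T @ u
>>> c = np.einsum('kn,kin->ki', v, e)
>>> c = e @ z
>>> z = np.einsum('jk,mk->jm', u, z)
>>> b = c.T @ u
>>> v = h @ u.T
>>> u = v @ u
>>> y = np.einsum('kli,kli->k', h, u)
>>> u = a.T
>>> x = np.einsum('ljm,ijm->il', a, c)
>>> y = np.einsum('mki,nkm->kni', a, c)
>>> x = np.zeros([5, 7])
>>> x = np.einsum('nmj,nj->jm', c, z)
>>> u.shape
(5, 7, 5)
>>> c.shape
(19, 7, 5)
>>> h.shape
(19, 7, 5)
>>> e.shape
(19, 7, 5)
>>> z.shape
(19, 5)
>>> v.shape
(19, 7, 19)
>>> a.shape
(5, 7, 5)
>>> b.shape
(5, 7, 5)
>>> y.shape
(7, 19, 5)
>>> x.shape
(5, 7)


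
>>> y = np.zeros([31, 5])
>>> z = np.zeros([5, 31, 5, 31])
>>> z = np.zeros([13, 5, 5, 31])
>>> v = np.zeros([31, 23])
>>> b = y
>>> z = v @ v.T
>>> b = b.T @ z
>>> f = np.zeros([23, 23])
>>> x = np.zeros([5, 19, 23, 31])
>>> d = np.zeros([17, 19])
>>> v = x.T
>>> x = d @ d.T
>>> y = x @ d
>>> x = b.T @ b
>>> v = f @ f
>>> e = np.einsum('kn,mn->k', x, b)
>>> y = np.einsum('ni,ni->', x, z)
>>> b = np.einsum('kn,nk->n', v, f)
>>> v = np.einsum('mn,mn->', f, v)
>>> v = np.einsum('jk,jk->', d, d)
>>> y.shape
()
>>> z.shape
(31, 31)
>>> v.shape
()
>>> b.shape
(23,)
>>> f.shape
(23, 23)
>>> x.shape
(31, 31)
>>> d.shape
(17, 19)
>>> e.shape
(31,)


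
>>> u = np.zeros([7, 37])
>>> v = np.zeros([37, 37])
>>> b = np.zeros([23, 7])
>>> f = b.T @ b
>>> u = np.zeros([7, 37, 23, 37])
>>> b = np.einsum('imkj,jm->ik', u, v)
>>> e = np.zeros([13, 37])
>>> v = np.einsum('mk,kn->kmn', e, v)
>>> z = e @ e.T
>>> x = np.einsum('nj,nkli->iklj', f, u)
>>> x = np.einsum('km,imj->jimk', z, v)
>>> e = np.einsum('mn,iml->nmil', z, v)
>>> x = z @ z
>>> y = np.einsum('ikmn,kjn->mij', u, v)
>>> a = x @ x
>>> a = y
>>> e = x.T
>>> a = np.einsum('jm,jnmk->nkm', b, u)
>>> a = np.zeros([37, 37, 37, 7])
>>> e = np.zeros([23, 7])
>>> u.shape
(7, 37, 23, 37)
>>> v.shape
(37, 13, 37)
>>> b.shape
(7, 23)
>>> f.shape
(7, 7)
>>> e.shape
(23, 7)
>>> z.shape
(13, 13)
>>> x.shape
(13, 13)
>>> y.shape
(23, 7, 13)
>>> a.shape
(37, 37, 37, 7)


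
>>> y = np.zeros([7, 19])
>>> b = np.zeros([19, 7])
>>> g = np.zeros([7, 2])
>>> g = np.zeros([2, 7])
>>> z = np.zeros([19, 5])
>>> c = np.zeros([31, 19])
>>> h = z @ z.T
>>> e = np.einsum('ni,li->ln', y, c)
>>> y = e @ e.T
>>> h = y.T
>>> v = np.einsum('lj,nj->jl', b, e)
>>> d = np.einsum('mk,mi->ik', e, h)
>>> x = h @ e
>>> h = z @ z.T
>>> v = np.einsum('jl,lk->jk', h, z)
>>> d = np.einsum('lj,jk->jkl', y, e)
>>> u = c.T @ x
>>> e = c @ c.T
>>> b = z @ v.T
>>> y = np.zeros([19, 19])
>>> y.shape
(19, 19)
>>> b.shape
(19, 19)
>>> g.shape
(2, 7)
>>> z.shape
(19, 5)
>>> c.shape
(31, 19)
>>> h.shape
(19, 19)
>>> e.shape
(31, 31)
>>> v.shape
(19, 5)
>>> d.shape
(31, 7, 31)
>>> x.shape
(31, 7)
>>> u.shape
(19, 7)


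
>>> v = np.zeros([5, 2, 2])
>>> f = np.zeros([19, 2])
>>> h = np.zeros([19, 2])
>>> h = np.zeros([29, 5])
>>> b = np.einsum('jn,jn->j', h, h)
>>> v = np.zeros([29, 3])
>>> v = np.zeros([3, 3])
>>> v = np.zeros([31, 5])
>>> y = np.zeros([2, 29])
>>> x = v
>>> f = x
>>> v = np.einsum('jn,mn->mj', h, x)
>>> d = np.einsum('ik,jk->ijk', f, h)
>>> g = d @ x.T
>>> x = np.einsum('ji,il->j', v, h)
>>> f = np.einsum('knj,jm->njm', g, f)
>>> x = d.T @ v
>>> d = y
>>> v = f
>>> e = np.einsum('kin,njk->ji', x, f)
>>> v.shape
(29, 31, 5)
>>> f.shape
(29, 31, 5)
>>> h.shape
(29, 5)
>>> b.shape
(29,)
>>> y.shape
(2, 29)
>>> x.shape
(5, 29, 29)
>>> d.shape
(2, 29)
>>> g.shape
(31, 29, 31)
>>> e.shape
(31, 29)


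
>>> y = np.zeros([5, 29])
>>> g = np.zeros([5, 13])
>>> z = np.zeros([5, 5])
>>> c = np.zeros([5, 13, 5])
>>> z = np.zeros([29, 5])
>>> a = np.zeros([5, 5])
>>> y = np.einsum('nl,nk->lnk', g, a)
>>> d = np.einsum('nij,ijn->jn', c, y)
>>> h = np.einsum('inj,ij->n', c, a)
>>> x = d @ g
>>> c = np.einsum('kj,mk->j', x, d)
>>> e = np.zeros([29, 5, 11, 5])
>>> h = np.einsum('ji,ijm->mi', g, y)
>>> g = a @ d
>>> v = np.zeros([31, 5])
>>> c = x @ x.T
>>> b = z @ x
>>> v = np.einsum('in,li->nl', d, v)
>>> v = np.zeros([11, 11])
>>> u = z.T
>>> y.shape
(13, 5, 5)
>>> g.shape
(5, 5)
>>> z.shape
(29, 5)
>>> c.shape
(5, 5)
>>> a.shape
(5, 5)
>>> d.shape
(5, 5)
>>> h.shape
(5, 13)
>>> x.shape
(5, 13)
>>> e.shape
(29, 5, 11, 5)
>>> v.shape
(11, 11)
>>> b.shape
(29, 13)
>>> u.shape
(5, 29)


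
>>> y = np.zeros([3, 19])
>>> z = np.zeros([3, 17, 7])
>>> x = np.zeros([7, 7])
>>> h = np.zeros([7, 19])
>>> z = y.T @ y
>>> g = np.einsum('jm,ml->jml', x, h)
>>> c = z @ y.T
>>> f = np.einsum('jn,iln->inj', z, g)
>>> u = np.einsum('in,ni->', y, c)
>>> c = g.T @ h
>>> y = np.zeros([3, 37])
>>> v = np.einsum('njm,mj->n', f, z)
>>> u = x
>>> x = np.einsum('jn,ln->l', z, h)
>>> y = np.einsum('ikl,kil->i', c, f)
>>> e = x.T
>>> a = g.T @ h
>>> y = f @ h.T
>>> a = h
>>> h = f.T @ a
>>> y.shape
(7, 19, 7)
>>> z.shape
(19, 19)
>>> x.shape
(7,)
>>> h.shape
(19, 19, 19)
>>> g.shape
(7, 7, 19)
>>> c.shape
(19, 7, 19)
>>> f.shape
(7, 19, 19)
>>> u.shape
(7, 7)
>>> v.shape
(7,)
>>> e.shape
(7,)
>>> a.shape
(7, 19)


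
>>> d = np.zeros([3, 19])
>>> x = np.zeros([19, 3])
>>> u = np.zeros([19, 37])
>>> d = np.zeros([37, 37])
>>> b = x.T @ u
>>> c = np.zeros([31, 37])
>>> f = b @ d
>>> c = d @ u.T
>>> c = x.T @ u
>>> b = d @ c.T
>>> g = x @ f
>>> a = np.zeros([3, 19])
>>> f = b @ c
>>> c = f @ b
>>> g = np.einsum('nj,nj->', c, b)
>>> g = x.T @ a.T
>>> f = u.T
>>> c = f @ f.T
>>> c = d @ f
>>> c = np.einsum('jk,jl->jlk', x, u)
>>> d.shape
(37, 37)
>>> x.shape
(19, 3)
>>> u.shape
(19, 37)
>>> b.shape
(37, 3)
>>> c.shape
(19, 37, 3)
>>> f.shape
(37, 19)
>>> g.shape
(3, 3)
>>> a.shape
(3, 19)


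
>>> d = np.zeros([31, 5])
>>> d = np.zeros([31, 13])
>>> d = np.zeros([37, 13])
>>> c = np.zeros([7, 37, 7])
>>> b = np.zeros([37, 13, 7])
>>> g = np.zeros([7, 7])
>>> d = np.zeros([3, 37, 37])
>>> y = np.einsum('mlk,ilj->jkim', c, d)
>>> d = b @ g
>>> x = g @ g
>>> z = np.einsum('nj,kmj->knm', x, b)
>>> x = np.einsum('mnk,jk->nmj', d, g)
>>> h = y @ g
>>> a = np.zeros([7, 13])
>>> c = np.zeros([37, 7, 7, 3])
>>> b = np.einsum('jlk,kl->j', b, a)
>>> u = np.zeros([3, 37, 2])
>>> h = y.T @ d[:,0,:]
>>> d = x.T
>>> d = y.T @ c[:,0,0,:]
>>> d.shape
(7, 3, 7, 3)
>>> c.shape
(37, 7, 7, 3)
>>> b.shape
(37,)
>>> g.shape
(7, 7)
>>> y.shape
(37, 7, 3, 7)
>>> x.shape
(13, 37, 7)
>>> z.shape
(37, 7, 13)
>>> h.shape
(7, 3, 7, 7)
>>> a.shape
(7, 13)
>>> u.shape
(3, 37, 2)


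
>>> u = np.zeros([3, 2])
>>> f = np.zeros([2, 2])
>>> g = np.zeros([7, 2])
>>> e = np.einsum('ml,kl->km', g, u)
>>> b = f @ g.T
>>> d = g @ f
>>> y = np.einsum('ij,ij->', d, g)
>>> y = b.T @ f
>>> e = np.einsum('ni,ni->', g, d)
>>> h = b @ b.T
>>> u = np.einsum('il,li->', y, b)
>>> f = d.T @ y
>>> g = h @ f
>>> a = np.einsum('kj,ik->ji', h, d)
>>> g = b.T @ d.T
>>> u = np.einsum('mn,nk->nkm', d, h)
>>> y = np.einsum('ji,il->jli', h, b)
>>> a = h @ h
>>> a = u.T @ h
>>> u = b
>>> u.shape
(2, 7)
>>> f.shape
(2, 2)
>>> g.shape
(7, 7)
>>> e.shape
()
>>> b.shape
(2, 7)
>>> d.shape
(7, 2)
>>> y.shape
(2, 7, 2)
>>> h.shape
(2, 2)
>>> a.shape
(7, 2, 2)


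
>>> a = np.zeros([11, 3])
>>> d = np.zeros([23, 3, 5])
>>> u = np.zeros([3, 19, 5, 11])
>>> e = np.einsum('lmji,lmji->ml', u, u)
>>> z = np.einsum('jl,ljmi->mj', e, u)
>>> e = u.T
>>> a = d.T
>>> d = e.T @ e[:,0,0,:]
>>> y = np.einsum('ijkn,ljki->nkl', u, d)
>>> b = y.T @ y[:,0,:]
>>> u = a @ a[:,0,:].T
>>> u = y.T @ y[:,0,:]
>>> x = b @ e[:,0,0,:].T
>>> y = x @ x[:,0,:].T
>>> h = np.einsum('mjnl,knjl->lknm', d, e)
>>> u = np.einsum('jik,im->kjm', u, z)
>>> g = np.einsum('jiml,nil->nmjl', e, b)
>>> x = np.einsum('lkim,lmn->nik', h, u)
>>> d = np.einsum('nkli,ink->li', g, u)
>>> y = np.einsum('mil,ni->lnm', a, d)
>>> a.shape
(5, 3, 23)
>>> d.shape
(11, 3)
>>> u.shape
(3, 3, 19)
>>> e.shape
(11, 5, 19, 3)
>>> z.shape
(5, 19)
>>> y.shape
(23, 11, 5)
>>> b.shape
(3, 5, 3)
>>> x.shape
(19, 5, 11)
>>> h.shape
(3, 11, 5, 3)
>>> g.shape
(3, 19, 11, 3)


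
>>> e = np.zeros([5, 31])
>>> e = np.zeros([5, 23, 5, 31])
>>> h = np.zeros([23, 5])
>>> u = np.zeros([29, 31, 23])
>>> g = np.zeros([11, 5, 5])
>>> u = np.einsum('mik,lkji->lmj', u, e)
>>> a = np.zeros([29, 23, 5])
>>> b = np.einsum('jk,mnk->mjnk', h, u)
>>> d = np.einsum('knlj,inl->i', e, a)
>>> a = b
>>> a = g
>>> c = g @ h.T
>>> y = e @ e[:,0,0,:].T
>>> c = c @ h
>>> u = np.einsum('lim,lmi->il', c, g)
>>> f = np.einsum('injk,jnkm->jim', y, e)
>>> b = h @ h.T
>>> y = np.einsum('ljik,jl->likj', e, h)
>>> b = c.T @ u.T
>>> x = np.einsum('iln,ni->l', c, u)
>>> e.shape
(5, 23, 5, 31)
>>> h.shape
(23, 5)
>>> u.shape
(5, 11)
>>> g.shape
(11, 5, 5)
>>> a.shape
(11, 5, 5)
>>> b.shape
(5, 5, 5)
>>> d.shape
(29,)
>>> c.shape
(11, 5, 5)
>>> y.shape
(5, 5, 31, 23)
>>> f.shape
(5, 5, 31)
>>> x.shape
(5,)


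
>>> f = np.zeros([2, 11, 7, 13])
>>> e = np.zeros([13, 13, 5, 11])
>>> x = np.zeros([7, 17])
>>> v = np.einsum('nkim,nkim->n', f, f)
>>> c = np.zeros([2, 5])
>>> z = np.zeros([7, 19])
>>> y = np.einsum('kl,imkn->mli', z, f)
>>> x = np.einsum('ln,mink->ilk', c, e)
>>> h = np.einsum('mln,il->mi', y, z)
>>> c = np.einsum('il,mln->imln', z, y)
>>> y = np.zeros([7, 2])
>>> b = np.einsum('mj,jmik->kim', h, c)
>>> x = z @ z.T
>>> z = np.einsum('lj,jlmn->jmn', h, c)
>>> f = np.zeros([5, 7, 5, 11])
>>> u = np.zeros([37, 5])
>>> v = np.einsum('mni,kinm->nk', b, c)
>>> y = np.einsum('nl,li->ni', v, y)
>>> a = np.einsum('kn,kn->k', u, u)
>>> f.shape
(5, 7, 5, 11)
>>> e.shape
(13, 13, 5, 11)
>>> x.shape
(7, 7)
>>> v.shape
(19, 7)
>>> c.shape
(7, 11, 19, 2)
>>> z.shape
(7, 19, 2)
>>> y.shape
(19, 2)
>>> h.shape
(11, 7)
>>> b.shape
(2, 19, 11)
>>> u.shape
(37, 5)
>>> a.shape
(37,)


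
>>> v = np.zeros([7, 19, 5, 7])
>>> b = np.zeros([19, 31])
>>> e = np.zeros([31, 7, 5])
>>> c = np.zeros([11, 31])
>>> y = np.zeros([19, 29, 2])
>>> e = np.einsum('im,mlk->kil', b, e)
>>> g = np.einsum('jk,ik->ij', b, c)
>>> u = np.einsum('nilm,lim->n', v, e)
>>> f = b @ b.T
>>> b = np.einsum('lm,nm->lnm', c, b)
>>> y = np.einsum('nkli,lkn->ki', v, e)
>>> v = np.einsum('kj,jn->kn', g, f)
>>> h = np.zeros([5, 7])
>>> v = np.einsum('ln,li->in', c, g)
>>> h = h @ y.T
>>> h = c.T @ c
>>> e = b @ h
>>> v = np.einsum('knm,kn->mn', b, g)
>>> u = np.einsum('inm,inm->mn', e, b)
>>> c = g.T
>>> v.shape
(31, 19)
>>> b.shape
(11, 19, 31)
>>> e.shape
(11, 19, 31)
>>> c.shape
(19, 11)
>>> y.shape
(19, 7)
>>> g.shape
(11, 19)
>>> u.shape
(31, 19)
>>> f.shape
(19, 19)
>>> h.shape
(31, 31)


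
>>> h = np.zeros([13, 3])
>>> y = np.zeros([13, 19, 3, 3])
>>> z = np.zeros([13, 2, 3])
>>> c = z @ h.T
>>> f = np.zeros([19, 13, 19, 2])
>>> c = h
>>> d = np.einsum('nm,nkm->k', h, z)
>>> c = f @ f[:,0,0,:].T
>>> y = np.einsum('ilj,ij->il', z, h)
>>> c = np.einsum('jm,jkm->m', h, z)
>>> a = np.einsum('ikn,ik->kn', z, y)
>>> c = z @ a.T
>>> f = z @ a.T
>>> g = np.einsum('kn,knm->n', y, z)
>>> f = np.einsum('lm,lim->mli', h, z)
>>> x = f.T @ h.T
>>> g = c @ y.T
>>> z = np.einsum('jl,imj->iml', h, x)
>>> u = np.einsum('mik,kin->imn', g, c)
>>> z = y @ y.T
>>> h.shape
(13, 3)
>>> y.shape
(13, 2)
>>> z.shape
(13, 13)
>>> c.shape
(13, 2, 2)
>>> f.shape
(3, 13, 2)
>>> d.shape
(2,)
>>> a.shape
(2, 3)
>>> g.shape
(13, 2, 13)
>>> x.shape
(2, 13, 13)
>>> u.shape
(2, 13, 2)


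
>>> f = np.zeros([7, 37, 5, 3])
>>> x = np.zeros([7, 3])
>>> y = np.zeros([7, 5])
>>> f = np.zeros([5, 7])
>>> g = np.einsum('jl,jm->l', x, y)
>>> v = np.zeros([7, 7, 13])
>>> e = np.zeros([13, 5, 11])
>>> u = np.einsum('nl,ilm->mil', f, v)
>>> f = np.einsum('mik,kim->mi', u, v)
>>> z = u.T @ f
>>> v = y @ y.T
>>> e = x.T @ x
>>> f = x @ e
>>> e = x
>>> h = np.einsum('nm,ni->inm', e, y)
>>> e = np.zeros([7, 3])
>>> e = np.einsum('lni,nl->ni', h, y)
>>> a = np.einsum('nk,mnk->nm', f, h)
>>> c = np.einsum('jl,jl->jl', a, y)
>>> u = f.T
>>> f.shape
(7, 3)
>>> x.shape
(7, 3)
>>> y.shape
(7, 5)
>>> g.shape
(3,)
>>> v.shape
(7, 7)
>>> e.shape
(7, 3)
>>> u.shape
(3, 7)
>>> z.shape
(7, 7, 7)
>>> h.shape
(5, 7, 3)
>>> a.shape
(7, 5)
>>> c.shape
(7, 5)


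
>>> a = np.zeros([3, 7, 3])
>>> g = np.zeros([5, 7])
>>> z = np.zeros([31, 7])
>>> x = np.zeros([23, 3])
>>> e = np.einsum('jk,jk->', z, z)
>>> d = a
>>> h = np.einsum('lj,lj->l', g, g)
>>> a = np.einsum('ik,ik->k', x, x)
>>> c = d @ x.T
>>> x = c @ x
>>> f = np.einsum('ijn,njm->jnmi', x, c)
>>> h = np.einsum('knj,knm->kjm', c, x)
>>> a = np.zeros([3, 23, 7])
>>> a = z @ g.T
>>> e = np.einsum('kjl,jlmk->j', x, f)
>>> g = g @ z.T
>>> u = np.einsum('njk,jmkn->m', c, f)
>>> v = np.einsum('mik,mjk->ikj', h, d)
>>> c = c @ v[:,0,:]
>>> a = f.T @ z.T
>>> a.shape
(3, 23, 3, 31)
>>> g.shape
(5, 31)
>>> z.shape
(31, 7)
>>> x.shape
(3, 7, 3)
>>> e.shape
(7,)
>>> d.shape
(3, 7, 3)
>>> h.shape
(3, 23, 3)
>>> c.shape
(3, 7, 7)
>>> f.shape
(7, 3, 23, 3)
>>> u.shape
(3,)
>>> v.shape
(23, 3, 7)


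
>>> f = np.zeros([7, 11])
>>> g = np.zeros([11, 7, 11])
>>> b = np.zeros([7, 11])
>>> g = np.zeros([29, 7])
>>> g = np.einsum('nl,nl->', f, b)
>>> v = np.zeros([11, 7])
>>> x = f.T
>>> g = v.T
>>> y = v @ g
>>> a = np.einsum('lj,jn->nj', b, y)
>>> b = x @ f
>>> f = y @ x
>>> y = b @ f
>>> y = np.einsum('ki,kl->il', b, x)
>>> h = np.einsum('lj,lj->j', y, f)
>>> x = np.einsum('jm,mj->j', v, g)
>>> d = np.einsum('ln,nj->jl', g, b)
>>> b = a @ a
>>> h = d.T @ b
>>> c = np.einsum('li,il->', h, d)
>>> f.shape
(11, 7)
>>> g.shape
(7, 11)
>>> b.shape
(11, 11)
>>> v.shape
(11, 7)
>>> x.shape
(11,)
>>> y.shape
(11, 7)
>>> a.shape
(11, 11)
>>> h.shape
(7, 11)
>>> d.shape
(11, 7)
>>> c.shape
()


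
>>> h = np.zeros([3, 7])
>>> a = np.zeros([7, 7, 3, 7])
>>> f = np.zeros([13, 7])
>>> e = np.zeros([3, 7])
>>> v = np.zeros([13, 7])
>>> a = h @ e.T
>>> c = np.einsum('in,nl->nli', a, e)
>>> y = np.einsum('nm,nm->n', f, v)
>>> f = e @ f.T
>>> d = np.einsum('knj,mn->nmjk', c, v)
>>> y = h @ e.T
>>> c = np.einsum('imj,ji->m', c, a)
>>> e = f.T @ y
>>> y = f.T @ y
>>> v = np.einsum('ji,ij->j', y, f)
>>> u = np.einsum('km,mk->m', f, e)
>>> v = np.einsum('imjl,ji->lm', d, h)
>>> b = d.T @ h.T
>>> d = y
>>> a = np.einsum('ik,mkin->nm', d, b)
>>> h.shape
(3, 7)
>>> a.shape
(3, 3)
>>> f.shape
(3, 13)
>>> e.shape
(13, 3)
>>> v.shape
(3, 13)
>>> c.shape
(7,)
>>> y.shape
(13, 3)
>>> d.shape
(13, 3)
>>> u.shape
(13,)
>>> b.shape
(3, 3, 13, 3)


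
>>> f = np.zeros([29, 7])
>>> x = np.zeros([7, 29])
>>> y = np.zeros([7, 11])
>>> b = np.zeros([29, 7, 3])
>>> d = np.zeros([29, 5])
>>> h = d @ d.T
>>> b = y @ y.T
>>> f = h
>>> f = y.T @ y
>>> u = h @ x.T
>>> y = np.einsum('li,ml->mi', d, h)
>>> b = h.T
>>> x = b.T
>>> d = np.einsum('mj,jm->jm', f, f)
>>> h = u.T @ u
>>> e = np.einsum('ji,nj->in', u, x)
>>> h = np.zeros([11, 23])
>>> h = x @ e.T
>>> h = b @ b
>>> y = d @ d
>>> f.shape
(11, 11)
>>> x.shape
(29, 29)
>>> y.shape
(11, 11)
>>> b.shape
(29, 29)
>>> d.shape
(11, 11)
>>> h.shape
(29, 29)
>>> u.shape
(29, 7)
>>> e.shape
(7, 29)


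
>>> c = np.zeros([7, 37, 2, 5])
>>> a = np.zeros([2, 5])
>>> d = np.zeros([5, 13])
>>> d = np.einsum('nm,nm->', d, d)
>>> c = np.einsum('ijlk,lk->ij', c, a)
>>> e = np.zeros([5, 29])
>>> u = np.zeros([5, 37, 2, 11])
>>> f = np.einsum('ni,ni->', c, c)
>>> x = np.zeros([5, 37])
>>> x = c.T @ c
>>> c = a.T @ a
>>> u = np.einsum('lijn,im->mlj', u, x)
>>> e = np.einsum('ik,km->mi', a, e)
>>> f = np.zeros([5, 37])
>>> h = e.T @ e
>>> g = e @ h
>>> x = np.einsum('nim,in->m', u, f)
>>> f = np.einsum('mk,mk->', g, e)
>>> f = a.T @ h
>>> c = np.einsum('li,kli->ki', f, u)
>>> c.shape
(37, 2)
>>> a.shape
(2, 5)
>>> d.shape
()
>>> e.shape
(29, 2)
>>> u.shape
(37, 5, 2)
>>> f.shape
(5, 2)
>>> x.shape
(2,)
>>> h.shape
(2, 2)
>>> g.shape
(29, 2)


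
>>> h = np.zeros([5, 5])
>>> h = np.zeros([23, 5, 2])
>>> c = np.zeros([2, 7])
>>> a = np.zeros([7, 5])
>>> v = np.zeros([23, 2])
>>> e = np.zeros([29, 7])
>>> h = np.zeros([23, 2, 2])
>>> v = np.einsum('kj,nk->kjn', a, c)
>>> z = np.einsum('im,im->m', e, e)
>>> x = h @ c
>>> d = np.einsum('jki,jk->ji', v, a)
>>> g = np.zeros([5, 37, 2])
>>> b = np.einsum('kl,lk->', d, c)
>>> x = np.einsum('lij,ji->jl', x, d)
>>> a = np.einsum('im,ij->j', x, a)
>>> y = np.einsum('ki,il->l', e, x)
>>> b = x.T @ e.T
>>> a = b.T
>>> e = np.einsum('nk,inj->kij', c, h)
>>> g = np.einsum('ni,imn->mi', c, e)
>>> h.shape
(23, 2, 2)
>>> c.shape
(2, 7)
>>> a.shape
(29, 23)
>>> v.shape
(7, 5, 2)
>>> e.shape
(7, 23, 2)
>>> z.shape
(7,)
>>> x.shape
(7, 23)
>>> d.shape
(7, 2)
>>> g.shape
(23, 7)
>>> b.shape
(23, 29)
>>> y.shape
(23,)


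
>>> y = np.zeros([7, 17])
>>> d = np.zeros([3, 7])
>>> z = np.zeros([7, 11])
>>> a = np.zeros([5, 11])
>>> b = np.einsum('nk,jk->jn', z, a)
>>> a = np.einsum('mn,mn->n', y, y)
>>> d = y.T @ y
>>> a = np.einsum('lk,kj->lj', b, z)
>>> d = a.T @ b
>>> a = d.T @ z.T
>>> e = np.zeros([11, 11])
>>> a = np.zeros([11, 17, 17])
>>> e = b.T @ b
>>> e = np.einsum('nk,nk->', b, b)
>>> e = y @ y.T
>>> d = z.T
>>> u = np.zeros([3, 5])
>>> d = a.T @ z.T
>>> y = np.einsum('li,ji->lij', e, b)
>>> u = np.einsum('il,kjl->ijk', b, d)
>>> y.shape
(7, 7, 5)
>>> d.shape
(17, 17, 7)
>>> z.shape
(7, 11)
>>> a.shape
(11, 17, 17)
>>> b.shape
(5, 7)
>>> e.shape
(7, 7)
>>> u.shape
(5, 17, 17)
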